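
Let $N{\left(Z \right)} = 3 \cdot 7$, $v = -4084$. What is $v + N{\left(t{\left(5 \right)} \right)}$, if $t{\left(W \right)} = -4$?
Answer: $-4063$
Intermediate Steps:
$N{\left(Z \right)} = 21$
$v + N{\left(t{\left(5 \right)} \right)} = -4084 + 21 = -4063$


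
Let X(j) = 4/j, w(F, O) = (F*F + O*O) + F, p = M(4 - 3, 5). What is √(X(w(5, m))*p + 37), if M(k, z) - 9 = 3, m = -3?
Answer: √6461/13 ≈ 6.1831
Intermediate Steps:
M(k, z) = 12 (M(k, z) = 9 + 3 = 12)
p = 12
w(F, O) = F + F² + O² (w(F, O) = (F² + O²) + F = F + F² + O²)
√(X(w(5, m))*p + 37) = √((4/(5 + 5² + (-3)²))*12 + 37) = √((4/(5 + 25 + 9))*12 + 37) = √((4/39)*12 + 37) = √(16/13 + 37) = √(497/13) = √6461/13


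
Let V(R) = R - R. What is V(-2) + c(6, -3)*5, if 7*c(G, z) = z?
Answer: -15/7 ≈ -2.1429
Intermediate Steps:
c(G, z) = z/7
V(R) = 0
V(-2) + c(6, -3)*5 = 0 + ((⅐)*(-3))*5 = 0 - 3/7*5 = 0 - 15/7 = -15/7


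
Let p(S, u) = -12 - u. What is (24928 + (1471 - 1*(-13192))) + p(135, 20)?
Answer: 39559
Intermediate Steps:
(24928 + (1471 - 1*(-13192))) + p(135, 20) = (24928 + (1471 - 1*(-13192))) + (-12 - 1*20) = (24928 + (1471 + 13192)) + (-12 - 20) = (24928 + 14663) - 32 = 39591 - 32 = 39559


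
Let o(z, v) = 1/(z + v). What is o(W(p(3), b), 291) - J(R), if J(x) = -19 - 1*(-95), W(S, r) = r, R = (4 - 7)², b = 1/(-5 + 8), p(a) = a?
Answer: -66421/874 ≈ -75.997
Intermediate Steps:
b = ⅓ (b = 1/3 = ⅓ ≈ 0.33333)
R = 9 (R = (-3)² = 9)
o(z, v) = 1/(v + z)
J(x) = 76 (J(x) = -19 + 95 = 76)
o(W(p(3), b), 291) - J(R) = 1/(291 + ⅓) - 1*76 = 1/(874/3) - 76 = 3/874 - 76 = -66421/874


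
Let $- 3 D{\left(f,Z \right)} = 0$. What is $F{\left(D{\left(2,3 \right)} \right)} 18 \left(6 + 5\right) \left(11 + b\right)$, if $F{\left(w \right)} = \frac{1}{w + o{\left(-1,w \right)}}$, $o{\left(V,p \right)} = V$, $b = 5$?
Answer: $-3168$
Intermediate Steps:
$D{\left(f,Z \right)} = 0$ ($D{\left(f,Z \right)} = \left(- \frac{1}{3}\right) 0 = 0$)
$F{\left(w \right)} = \frac{1}{-1 + w}$ ($F{\left(w \right)} = \frac{1}{w - 1} = \frac{1}{-1 + w}$)
$F{\left(D{\left(2,3 \right)} \right)} 18 \left(6 + 5\right) \left(11 + b\right) = \frac{1}{-1 + 0} \cdot 18 \left(6 + 5\right) \left(11 + 5\right) = \frac{1}{-1} \cdot 18 \cdot 11 \cdot 16 = \left(-1\right) 18 \cdot 176 = \left(-18\right) 176 = -3168$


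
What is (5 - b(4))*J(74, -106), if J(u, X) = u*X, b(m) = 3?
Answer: -15688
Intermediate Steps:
J(u, X) = X*u
(5 - b(4))*J(74, -106) = (5 - 1*3)*(-106*74) = (5 - 3)*(-7844) = 2*(-7844) = -15688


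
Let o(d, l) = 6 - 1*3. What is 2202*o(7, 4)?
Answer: 6606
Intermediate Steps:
o(d, l) = 3 (o(d, l) = 6 - 3 = 3)
2202*o(7, 4) = 2202*3 = 6606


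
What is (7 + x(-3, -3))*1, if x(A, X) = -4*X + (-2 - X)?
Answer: 20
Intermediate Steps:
x(A, X) = -2 - 5*X
(7 + x(-3, -3))*1 = (7 + (-2 - 5*(-3)))*1 = (7 + (-2 + 15))*1 = (7 + 13)*1 = 20*1 = 20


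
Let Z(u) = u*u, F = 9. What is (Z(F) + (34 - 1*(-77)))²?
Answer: 36864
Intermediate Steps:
Z(u) = u²
(Z(F) + (34 - 1*(-77)))² = (9² + (34 - 1*(-77)))² = (81 + (34 + 77))² = (81 + 111)² = 192² = 36864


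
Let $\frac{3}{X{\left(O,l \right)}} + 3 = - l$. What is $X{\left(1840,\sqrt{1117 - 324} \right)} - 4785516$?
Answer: $- \frac{3751844535}{784} - \frac{3 \sqrt{793}}{784} \approx -4.7855 \cdot 10^{6}$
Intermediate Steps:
$X{\left(O,l \right)} = \frac{3}{-3 - l}$
$X{\left(1840,\sqrt{1117 - 324} \right)} - 4785516 = - \frac{3}{3 + \sqrt{1117 - 324}} - 4785516 = - \frac{3}{3 + \sqrt{793}} - 4785516 = -4785516 - \frac{3}{3 + \sqrt{793}}$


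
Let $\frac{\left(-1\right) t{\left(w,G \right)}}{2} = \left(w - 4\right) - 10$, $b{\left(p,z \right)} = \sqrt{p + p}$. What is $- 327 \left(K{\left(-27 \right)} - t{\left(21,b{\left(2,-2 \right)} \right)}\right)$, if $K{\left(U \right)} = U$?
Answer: $4251$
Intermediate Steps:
$b{\left(p,z \right)} = \sqrt{2} \sqrt{p}$ ($b{\left(p,z \right)} = \sqrt{2 p} = \sqrt{2} \sqrt{p}$)
$t{\left(w,G \right)} = 28 - 2 w$ ($t{\left(w,G \right)} = - 2 \left(\left(w - 4\right) - 10\right) = - 2 \left(\left(-4 + w\right) - 10\right) = - 2 \left(-14 + w\right) = 28 - 2 w$)
$- 327 \left(K{\left(-27 \right)} - t{\left(21,b{\left(2,-2 \right)} \right)}\right) = - 327 \left(-27 - \left(28 - 42\right)\right) = - 327 \left(-27 - -14\right) = - 327 \left(-27 + 14\right) = \left(-327\right) \left(-13\right) = 4251$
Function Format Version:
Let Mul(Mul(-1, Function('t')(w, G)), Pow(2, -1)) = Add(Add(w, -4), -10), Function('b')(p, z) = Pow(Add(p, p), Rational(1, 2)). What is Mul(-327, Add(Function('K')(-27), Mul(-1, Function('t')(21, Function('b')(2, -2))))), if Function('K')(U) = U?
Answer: 4251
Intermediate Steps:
Function('b')(p, z) = Mul(Pow(2, Rational(1, 2)), Pow(p, Rational(1, 2))) (Function('b')(p, z) = Pow(Mul(2, p), Rational(1, 2)) = Mul(Pow(2, Rational(1, 2)), Pow(p, Rational(1, 2))))
Function('t')(w, G) = Add(28, Mul(-2, w)) (Function('t')(w, G) = Mul(-2, Add(Add(w, -4), -10)) = Mul(-2, Add(Add(-4, w), -10)) = Mul(-2, Add(-14, w)) = Add(28, Mul(-2, w)))
Mul(-327, Add(Function('K')(-27), Mul(-1, Function('t')(21, Function('b')(2, -2))))) = Mul(-327, Add(-27, Mul(-1, Add(28, Mul(-2, 21))))) = Mul(-327, Add(-27, Mul(-1, Add(28, -42)))) = Mul(-327, Add(-27, Mul(-1, -14))) = Mul(-327, Add(-27, 14)) = Mul(-327, -13) = 4251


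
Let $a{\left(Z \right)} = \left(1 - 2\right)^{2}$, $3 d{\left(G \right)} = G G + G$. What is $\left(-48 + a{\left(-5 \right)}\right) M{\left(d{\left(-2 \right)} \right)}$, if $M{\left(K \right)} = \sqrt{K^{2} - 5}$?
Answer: $- \frac{47 i \sqrt{41}}{3} \approx - 100.32 i$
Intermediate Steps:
$d{\left(G \right)} = \frac{G}{3} + \frac{G^{2}}{3}$ ($d{\left(G \right)} = \frac{G G + G}{3} = \frac{G^{2} + G}{3} = \frac{G + G^{2}}{3} = \frac{G}{3} + \frac{G^{2}}{3}$)
$a{\left(Z \right)} = 1$ ($a{\left(Z \right)} = \left(-1\right)^{2} = 1$)
$M{\left(K \right)} = \sqrt{-5 + K^{2}}$
$\left(-48 + a{\left(-5 \right)}\right) M{\left(d{\left(-2 \right)} \right)} = \left(-48 + 1\right) \sqrt{-5 + \left(\frac{1}{3} \left(-2\right) \left(1 - 2\right)\right)^{2}} = - 47 \sqrt{-5 + \left(\frac{1}{3} \left(-2\right) \left(-1\right)\right)^{2}} = - 47 \sqrt{-5 + \left(\frac{2}{3}\right)^{2}} = - 47 \sqrt{-5 + \frac{4}{9}} = - 47 \sqrt{- \frac{41}{9}} = - 47 \frac{i \sqrt{41}}{3} = - \frac{47 i \sqrt{41}}{3}$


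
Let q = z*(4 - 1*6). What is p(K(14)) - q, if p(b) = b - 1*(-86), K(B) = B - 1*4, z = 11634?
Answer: 23364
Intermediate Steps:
K(B) = -4 + B (K(B) = B - 4 = -4 + B)
p(b) = 86 + b (p(b) = b + 86 = 86 + b)
q = -23268 (q = 11634*(4 - 1*6) = 11634*(4 - 6) = 11634*(-2) = -23268)
p(K(14)) - q = (86 + (-4 + 14)) - 1*(-23268) = (86 + 10) + 23268 = 96 + 23268 = 23364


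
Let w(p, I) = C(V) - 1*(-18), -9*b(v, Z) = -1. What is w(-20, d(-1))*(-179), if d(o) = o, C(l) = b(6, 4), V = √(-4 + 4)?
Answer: -29177/9 ≈ -3241.9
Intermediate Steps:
V = 0 (V = √0 = 0)
b(v, Z) = ⅑ (b(v, Z) = -⅑*(-1) = ⅑)
C(l) = ⅑
w(p, I) = 163/9 (w(p, I) = ⅑ - 1*(-18) = ⅑ + 18 = 163/9)
w(-20, d(-1))*(-179) = (163/9)*(-179) = -29177/9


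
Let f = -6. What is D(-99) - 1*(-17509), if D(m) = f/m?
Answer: 577799/33 ≈ 17509.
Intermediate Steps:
D(m) = -6/m
D(-99) - 1*(-17509) = -6/(-99) - 1*(-17509) = -6*(-1/99) + 17509 = 2/33 + 17509 = 577799/33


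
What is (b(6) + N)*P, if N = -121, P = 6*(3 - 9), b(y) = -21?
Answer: 5112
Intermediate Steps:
P = -36 (P = 6*(-6) = -36)
(b(6) + N)*P = (-21 - 121)*(-36) = -142*(-36) = 5112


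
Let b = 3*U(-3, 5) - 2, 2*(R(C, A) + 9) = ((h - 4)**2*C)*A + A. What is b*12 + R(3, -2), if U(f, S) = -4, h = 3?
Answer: -181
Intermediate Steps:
R(C, A) = -9 + A/2 + A*C/2 (R(C, A) = -9 + (((3 - 4)**2*C)*A + A)/2 = -9 + (((-1)**2*C)*A + A)/2 = -9 + ((1*C)*A + A)/2 = -9 + (C*A + A)/2 = -9 + (A*C + A)/2 = -9 + (A + A*C)/2 = -9 + (A/2 + A*C/2) = -9 + A/2 + A*C/2)
b = -14 (b = 3*(-4) - 2 = -12 - 2 = -14)
b*12 + R(3, -2) = -14*12 + (-9 + (1/2)*(-2) + (1/2)*(-2)*3) = -168 + (-9 - 1 - 3) = -168 - 13 = -181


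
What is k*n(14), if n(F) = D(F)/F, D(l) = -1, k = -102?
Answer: 51/7 ≈ 7.2857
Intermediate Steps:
n(F) = -1/F
k*n(14) = -(-102)/14 = -102*(-1/14) = 51/7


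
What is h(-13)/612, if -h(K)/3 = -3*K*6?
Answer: -39/34 ≈ -1.1471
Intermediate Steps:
h(K) = 54*K (h(K) = -(-9)*K*6 = -(-9)*6*K = -(-54)*K = 54*K)
h(-13)/612 = (54*(-13))/612 = -702*1/612 = -39/34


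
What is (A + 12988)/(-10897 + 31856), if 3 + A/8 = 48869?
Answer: 403916/20959 ≈ 19.272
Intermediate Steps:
A = 390928 (A = -24 + 8*48869 = -24 + 390952 = 390928)
(A + 12988)/(-10897 + 31856) = (390928 + 12988)/(-10897 + 31856) = 403916/20959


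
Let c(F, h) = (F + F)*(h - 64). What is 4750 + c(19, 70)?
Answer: 4978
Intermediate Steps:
c(F, h) = 2*F*(-64 + h) (c(F, h) = (2*F)*(-64 + h) = 2*F*(-64 + h))
4750 + c(19, 70) = 4750 + 2*19*(-64 + 70) = 4750 + 2*19*6 = 4750 + 228 = 4978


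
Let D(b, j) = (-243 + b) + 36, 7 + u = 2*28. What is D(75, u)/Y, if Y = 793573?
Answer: -12/72143 ≈ -0.00016634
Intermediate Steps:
u = 49 (u = -7 + 2*28 = -7 + 56 = 49)
D(b, j) = -207 + b
D(75, u)/Y = (-207 + 75)/793573 = -132*1/793573 = -12/72143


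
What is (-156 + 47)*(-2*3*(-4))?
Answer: -2616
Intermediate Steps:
(-156 + 47)*(-2*3*(-4)) = -(-654)*(-4) = -109*24 = -2616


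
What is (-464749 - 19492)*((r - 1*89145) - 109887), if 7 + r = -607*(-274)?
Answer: 15844849761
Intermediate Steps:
r = 166311 (r = -7 - 607*(-274) = -7 + 166318 = 166311)
(-464749 - 19492)*((r - 1*89145) - 109887) = (-464749 - 19492)*((166311 - 1*89145) - 109887) = -484241*((166311 - 89145) - 109887) = -484241*(77166 - 109887) = -484241*(-32721) = 15844849761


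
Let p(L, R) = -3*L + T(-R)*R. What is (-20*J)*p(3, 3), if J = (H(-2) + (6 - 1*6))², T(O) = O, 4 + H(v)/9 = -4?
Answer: 1866240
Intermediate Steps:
H(v) = -72 (H(v) = -36 + 9*(-4) = -36 - 36 = -72)
J = 5184 (J = (-72 + (6 - 1*6))² = (-72 + (6 - 6))² = (-72 + 0)² = (-72)² = 5184)
p(L, R) = -R² - 3*L (p(L, R) = -3*L + (-R)*R = -3*L - R² = -R² - 3*L)
(-20*J)*p(3, 3) = (-20*5184)*(-1*3² - 3*3) = -103680*(-1*9 - 9) = -103680*(-9 - 9) = -103680*(-18) = 1866240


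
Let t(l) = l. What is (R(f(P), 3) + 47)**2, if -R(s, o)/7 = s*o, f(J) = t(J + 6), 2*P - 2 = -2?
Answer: 6241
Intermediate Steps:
P = 0 (P = 1 + (1/2)*(-2) = 1 - 1 = 0)
f(J) = 6 + J (f(J) = J + 6 = 6 + J)
R(s, o) = -7*o*s (R(s, o) = -7*s*o = -7*o*s)
(R(f(P), 3) + 47)**2 = (-7*3*(6 + 0) + 47)**2 = (-7*3*6 + 47)**2 = (-126 + 47)**2 = (-79)**2 = 6241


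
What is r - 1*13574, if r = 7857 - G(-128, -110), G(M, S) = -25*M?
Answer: -8917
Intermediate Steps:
r = 4657 (r = 7857 - (-25)*(-128) = 7857 - 1*3200 = 7857 - 3200 = 4657)
r - 1*13574 = 4657 - 1*13574 = 4657 - 13574 = -8917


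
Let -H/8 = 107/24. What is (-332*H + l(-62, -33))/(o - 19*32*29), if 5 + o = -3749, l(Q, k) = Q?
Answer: -17669/32079 ≈ -0.55080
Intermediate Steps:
H = -107/3 (H = -856/24 = -8*107/24 = -107/3 ≈ -35.667)
o = -3754 (o = -5 - 3749 = -3754)
(-332*H + l(-62, -33))/(o - 19*32*29) = (-332*(-107/3) - 62)/(-3754 - 19*32*29) = (35524/3 - 62)/(-3754 - 608*29) = 35338/(3*(-3754 - 17632)) = (35338/3)/(-21386) = (35338/3)*(-1/21386) = -17669/32079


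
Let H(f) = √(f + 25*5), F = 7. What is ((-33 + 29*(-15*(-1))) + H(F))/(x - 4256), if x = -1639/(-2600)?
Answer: -348400/3687987 - 5200*√33/11063961 ≈ -0.097169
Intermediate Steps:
H(f) = √(125 + f) (H(f) = √(f + 125) = √(125 + f))
x = 1639/2600 (x = -1639*(-1/2600) = 1639/2600 ≈ 0.63038)
((-33 + 29*(-15*(-1))) + H(F))/(x - 4256) = ((-33 + 29*(-15*(-1))) + √(125 + 7))/(1639/2600 - 4256) = ((-33 + 29*15) + √132)/(-11063961/2600) = ((-33 + 435) + 2*√33)*(-2600/11063961) = (402 + 2*√33)*(-2600/11063961) = -348400/3687987 - 5200*√33/11063961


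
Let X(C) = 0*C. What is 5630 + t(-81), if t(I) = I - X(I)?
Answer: 5549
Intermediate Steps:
X(C) = 0
t(I) = I (t(I) = I - 1*0 = I + 0 = I)
5630 + t(-81) = 5630 - 81 = 5549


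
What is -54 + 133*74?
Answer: 9788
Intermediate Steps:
-54 + 133*74 = -54 + 9842 = 9788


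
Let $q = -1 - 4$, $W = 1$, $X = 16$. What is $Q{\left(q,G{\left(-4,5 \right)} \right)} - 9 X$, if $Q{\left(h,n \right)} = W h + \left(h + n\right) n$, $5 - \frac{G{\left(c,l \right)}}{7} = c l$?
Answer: $29601$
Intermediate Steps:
$q = -5$
$G{\left(c,l \right)} = 35 - 7 c l$
$Q{\left(h,n \right)} = h + n \left(h + n\right)$ ($Q{\left(h,n \right)} = 1 h + \left(h + n\right) n = h + n \left(h + n\right)$)
$Q{\left(q,G{\left(-4,5 \right)} \right)} - 9 X = \left(-5 + \left(35 - \left(-28\right) 5\right)^{2} - 5 \left(35 - \left(-28\right) 5\right)\right) - 144 = \left(-5 + \left(35 + 140\right)^{2} - 5 \left(35 + 140\right)\right) - 144 = \left(-5 + 175^{2} - 875\right) - 144 = \left(-5 + 30625 - 875\right) - 144 = 29745 - 144 = 29601$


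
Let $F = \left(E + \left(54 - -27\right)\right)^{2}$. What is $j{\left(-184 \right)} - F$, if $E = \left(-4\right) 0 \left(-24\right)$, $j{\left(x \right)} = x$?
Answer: $-6745$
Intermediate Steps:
$E = 0$ ($E = 0 \left(-24\right) = 0$)
$F = 6561$ ($F = \left(0 + \left(54 - -27\right)\right)^{2} = \left(0 + \left(54 + 27\right)\right)^{2} = \left(0 + 81\right)^{2} = 81^{2} = 6561$)
$j{\left(-184 \right)} - F = -184 - 6561 = -6745$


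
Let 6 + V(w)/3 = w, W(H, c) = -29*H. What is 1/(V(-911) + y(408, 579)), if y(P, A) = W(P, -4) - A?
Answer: -1/15162 ≈ -6.5954e-5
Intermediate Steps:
y(P, A) = -A - 29*P (y(P, A) = -29*P - A = -A - 29*P)
V(w) = -18 + 3*w
1/(V(-911) + y(408, 579)) = 1/((-18 + 3*(-911)) + (-1*579 - 29*408)) = 1/((-18 - 2733) + (-579 - 11832)) = 1/(-2751 - 12411) = 1/(-15162) = -1/15162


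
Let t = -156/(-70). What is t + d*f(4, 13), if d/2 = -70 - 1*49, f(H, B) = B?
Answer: -108212/35 ≈ -3091.8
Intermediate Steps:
d = -238 (d = 2*(-70 - 1*49) = 2*(-70 - 49) = 2*(-119) = -238)
t = 78/35 (t = -156*(-1/70) = 78/35 ≈ 2.2286)
t + d*f(4, 13) = 78/35 - 238*13 = 78/35 - 3094 = -108212/35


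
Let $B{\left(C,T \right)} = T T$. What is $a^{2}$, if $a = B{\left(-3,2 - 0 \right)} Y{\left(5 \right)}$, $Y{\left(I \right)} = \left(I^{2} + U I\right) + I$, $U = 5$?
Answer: $48400$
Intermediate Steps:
$Y{\left(I \right)} = I^{2} + 6 I$ ($Y{\left(I \right)} = \left(I^{2} + 5 I\right) + I = I^{2} + 6 I$)
$B{\left(C,T \right)} = T^{2}$
$a = 220$ ($a = \left(2 - 0\right)^{2} \cdot 5 \left(6 + 5\right) = \left(2 + 0\right)^{2} \cdot 5 \cdot 11 = 2^{2} \cdot 55 = 4 \cdot 55 = 220$)
$a^{2} = 220^{2} = 48400$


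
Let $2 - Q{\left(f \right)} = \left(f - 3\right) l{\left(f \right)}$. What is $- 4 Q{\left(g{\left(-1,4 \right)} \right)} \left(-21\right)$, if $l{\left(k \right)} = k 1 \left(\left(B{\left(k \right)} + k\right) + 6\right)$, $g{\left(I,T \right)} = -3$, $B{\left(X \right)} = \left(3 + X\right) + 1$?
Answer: $-5880$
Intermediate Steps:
$B{\left(X \right)} = 4 + X$
$l{\left(k \right)} = k \left(10 + 2 k\right)$ ($l{\left(k \right)} = k 1 \left(\left(\left(4 + k\right) + k\right) + 6\right) = k \left(\left(4 + 2 k\right) + 6\right) = k \left(10 + 2 k\right)$)
$Q{\left(f \right)} = 2 - 2 f \left(-3 + f\right) \left(5 + f\right)$ ($Q{\left(f \right)} = 2 - \left(f - 3\right) 2 f \left(5 + f\right) = 2 - \left(-3 + f\right) 2 f \left(5 + f\right) = 2 - 2 f \left(-3 + f\right) \left(5 + f\right)$)
$- 4 Q{\left(g{\left(-1,4 \right)} \right)} \left(-21\right) = - 4 \left(2 - 4 \left(-3\right)^{2} - 2 \left(-3\right)^{3} + 30 \left(-3\right)\right) \left(-21\right) = - 4 \left(2 - 36 - -54 - 90\right) \left(-21\right) = - 4 \left(2 - 36 + 54 - 90\right) \left(-21\right) = \left(-4\right) \left(-70\right) \left(-21\right) = 280 \left(-21\right) = -5880$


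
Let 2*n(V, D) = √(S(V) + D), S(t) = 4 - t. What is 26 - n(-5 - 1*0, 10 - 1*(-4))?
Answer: 26 - √23/2 ≈ 23.602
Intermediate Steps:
n(V, D) = √(4 + D - V)/2 (n(V, D) = √((4 - V) + D)/2 = √(4 + D - V)/2)
26 - n(-5 - 1*0, 10 - 1*(-4)) = 26 - √(4 + (10 - 1*(-4)) - (-5 - 1*0))/2 = 26 - √(4 + (10 + 4) - (-5 + 0))/2 = 26 - √(4 + 14 - 1*(-5))/2 = 26 - √(4 + 14 + 5)/2 = 26 - √23/2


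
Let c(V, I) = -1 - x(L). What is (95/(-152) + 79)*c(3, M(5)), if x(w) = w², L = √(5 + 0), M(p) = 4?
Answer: -1881/4 ≈ -470.25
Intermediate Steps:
L = √5 ≈ 2.2361
c(V, I) = -6 (c(V, I) = -1 - (√5)² = -1 - 1*5 = -1 - 5 = -6)
(95/(-152) + 79)*c(3, M(5)) = (95/(-152) + 79)*(-6) = (95*(-1/152) + 79)*(-6) = (-5/8 + 79)*(-6) = (627/8)*(-6) = -1881/4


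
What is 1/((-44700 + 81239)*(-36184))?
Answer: -1/1322127176 ≈ -7.5636e-10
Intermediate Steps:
1/((-44700 + 81239)*(-36184)) = -1/36184/36539 = (1/36539)*(-1/36184) = -1/1322127176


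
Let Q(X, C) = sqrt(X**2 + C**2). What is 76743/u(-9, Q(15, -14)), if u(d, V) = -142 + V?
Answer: -3632502/6581 - 25581*sqrt(421)/6581 ≈ -631.72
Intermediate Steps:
Q(X, C) = sqrt(C**2 + X**2)
76743/u(-9, Q(15, -14)) = 76743/(-142 + sqrt((-14)**2 + 15**2)) = 76743/(-142 + sqrt(196 + 225)) = 76743/(-142 + sqrt(421))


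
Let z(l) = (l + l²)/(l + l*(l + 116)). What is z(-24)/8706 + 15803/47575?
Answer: 12793931149/38519479350 ≈ 0.33214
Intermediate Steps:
z(l) = (l + l²)/(l + l*(116 + l))
z(-24)/8706 + 15803/47575 = ((1 - 24)/(117 - 24))/8706 + 15803/47575 = (-23/93)*(1/8706) + 15803*(1/47575) = ((1/93)*(-23))*(1/8706) + 15803/47575 = -23/93*1/8706 + 15803/47575 = -23/809658 + 15803/47575 = 12793931149/38519479350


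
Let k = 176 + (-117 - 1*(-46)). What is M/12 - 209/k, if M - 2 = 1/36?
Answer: -27541/15120 ≈ -1.8215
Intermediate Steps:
k = 105 (k = 176 + (-117 + 46) = 176 - 71 = 105)
M = 73/36 (M = 2 + 1/36 = 73/36 ≈ 2.0278)
M/12 - 209/k = (73/36)/12 - 209/105 = (73/36)*(1/12) - 209*1/105 = 73/432 - 209/105 = -27541/15120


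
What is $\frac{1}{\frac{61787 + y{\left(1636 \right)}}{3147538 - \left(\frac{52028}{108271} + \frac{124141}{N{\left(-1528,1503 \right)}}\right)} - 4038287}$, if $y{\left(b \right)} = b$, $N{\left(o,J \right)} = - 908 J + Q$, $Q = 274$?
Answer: $- \frac{464986883032796711}{1877750475552360532027207} \approx -2.4763 \cdot 10^{-7}$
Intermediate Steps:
$N{\left(o,J \right)} = 274 - 908 J$ ($N{\left(o,J \right)} = - 908 J + 274 = 274 - 908 J$)
$\frac{1}{\frac{61787 + y{\left(1636 \right)}}{3147538 - \left(\frac{52028}{108271} + \frac{124141}{N{\left(-1528,1503 \right)}}\right)} - 4038287} = \frac{1}{\frac{61787 + 1636}{3147538 - \left(\frac{52028}{108271} + \frac{124141}{274 - 1364724}\right)} - 4038287} = \frac{1}{\frac{63423}{3147538 - \left(\frac{52028}{108271} + \frac{124141}{274 - 1364724}\right)} - 4038287} = \frac{1}{\frac{63423}{3147538 - \left(\frac{52028}{108271} + \frac{124141}{-1364450}\right)} - 4038287} = \frac{1}{\frac{63423}{3147538 - \frac{57548734389}{147730365950}} - 4038287} = \frac{1}{\frac{63423}{\frac{464986883032796711}{147730365950}} - 4038287} = \frac{1}{63423 \cdot \frac{147730365950}{464986883032796711} - 4038287} = \frac{1}{\frac{9369502999646850}{464986883032796711} - 4038287} = \frac{1}{- \frac{1877750475552360532027207}{464986883032796711}} = - \frac{464986883032796711}{1877750475552360532027207}$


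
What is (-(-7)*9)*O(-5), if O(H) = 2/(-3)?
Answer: -42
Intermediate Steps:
O(H) = -2/3 (O(H) = 2*(-1/3) = -2/3)
(-(-7)*9)*O(-5) = -(-7)*9*(-2/3) = -7*(-9)*(-2/3) = 63*(-2/3) = -42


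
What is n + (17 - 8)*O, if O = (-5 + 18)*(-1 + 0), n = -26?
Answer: -143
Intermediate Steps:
O = -13 (O = 13*(-1) = -13)
n + (17 - 8)*O = -26 + (17 - 8)*(-13) = -26 + 9*(-13) = -26 - 117 = -143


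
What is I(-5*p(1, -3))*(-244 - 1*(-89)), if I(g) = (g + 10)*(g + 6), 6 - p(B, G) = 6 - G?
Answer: -81375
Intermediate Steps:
p(B, G) = G (p(B, G) = 6 - (6 - G) = 6 + (-6 + G) = G)
I(g) = (6 + g)*(10 + g) (I(g) = (10 + g)*(6 + g) = (6 + g)*(10 + g))
I(-5*p(1, -3))*(-244 - 1*(-89)) = (60 + (-5*(-3))² + 16*(-5*(-3)))*(-244 - 1*(-89)) = (60 + 15² + 16*15)*(-244 + 89) = (60 + 225 + 240)*(-155) = 525*(-155) = -81375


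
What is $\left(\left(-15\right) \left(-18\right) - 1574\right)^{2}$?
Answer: $1700416$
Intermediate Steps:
$\left(\left(-15\right) \left(-18\right) - 1574\right)^{2} = \left(270 - 1574\right)^{2} = \left(-1304\right)^{2} = 1700416$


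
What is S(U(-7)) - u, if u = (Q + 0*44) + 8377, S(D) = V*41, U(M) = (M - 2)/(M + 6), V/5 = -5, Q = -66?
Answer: -9336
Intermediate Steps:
V = -25 (V = 5*(-5) = -25)
U(M) = (-2 + M)/(6 + M)
S(D) = -1025 (S(D) = -25*41 = -1025)
u = 8311 (u = (-66 + 0*44) + 8377 = (-66 + 0) + 8377 = -66 + 8377 = 8311)
S(U(-7)) - u = -1025 - 1*8311 = -1025 - 8311 = -9336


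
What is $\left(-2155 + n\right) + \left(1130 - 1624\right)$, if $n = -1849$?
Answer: $-4498$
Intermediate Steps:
$\left(-2155 + n\right) + \left(1130 - 1624\right) = \left(-2155 - 1849\right) + \left(1130 - 1624\right) = -4004 + \left(1130 - 1624\right) = -4004 - 494 = -4498$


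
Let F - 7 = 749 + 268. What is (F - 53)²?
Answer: 942841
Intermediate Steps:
F = 1024 (F = 7 + (749 + 268) = 7 + 1017 = 1024)
(F - 53)² = (1024 - 53)² = 971² = 942841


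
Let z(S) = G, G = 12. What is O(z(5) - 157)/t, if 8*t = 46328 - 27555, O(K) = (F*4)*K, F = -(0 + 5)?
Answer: 23200/18773 ≈ 1.2358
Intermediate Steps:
z(S) = 12
F = -5 (F = -1*5 = -5)
O(K) = -20*K (O(K) = (-5*4)*K = -20*K)
t = 18773/8 (t = (46328 - 27555)/8 = (⅛)*18773 = 18773/8 ≈ 2346.6)
O(z(5) - 157)/t = (-20*(12 - 157))/(18773/8) = -20*(-145)*(8/18773) = 2900*(8/18773) = 23200/18773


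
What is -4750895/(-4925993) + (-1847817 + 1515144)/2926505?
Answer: 12264773102686/14415943144465 ≈ 0.85078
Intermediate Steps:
-4750895/(-4925993) + (-1847817 + 1515144)/2926505 = -4750895*(-1/4925993) - 332673*1/2926505 = 4750895/4925993 - 332673/2926505 = 12264773102686/14415943144465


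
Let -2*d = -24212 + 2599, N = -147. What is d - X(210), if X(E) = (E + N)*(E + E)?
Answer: -31307/2 ≈ -15654.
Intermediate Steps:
X(E) = 2*E*(-147 + E) (X(E) = (E - 147)*(E + E) = (-147 + E)*(2*E) = 2*E*(-147 + E))
d = 21613/2 (d = -(-24212 + 2599)/2 = -½*(-21613) = 21613/2 ≈ 10807.)
d - X(210) = 21613/2 - 2*210*(-147 + 210) = 21613/2 - 2*210*63 = 21613/2 - 1*26460 = 21613/2 - 26460 = -31307/2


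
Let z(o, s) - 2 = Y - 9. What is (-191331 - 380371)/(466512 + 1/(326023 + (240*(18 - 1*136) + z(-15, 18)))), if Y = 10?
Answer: -170199115612/138883421473 ≈ -1.2255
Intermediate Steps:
z(o, s) = 3 (z(o, s) = 2 + (10 - 9) = 2 + 1 = 3)
(-191331 - 380371)/(466512 + 1/(326023 + (240*(18 - 1*136) + z(-15, 18)))) = (-191331 - 380371)/(466512 + 1/(326023 + (240*(18 - 1*136) + 3))) = -571702/(466512 + 1/(326023 + (240*(18 - 136) + 3))) = -571702/(466512 + 1/(326023 + (240*(-118) + 3))) = -571702/(466512 + 1/(326023 + (-28320 + 3))) = -571702/(466512 + 1/(326023 - 28317)) = -571702/(466512 + 1/297706) = -571702/138883421473/297706 = -571702*297706/138883421473 = -170199115612/138883421473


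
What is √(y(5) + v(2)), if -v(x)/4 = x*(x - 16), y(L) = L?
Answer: 3*√13 ≈ 10.817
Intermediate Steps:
v(x) = -4*x*(-16 + x) (v(x) = -4*x*(x - 16) = -4*x*(-16 + x))
√(y(5) + v(2)) = √(5 + 4*2*(16 - 1*2)) = √(5 + 4*2*(16 - 2)) = √(5 + 4*2*14) = √(5 + 112) = √117 = 3*√13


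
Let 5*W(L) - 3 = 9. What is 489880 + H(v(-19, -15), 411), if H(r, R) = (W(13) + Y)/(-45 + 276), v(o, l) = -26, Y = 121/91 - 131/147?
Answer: 1081265612522/2207205 ≈ 4.8988e+5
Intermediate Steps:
W(L) = 12/5 (W(L) = 3/5 + (1/5)*9 = 3/5 + 9/5 = 12/5)
Y = 838/1911 (Y = 121*(1/91) - 131*1/147 = 121/91 - 131/147 = 838/1911 ≈ 0.43851)
H(r, R) = 27122/2207205 (H(r, R) = (12/5 + 838/1911)/(-45 + 276) = (27122/9555)/231 = (27122/9555)*(1/231) = 27122/2207205)
489880 + H(v(-19, -15), 411) = 489880 + 27122/2207205 = 1081265612522/2207205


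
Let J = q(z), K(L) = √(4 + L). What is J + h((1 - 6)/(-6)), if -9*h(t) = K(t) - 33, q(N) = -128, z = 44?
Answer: -373/3 - √174/54 ≈ -124.58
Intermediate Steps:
J = -128
h(t) = 11/3 - √(4 + t)/9 (h(t) = -(√(4 + t) - 33)/9 = -(-33 + √(4 + t))/9 = 11/3 - √(4 + t)/9)
J + h((1 - 6)/(-6)) = -128 + (11/3 - √(4 + (1 - 6)/(-6))/9) = -128 + (11/3 - √(4 - ⅙*(-5))/9) = -128 + (11/3 - √(4 + ⅚)/9) = -128 + (11/3 - √174/54) = -373/3 - √174/54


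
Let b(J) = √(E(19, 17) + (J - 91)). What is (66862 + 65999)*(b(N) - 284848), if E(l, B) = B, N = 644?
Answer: -37845190128 + 132861*√570 ≈ -3.7842e+10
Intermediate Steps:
b(J) = √(-74 + J) (b(J) = √(17 + (J - 91)) = √(17 + (-91 + J)) = √(-74 + J))
(66862 + 65999)*(b(N) - 284848) = (66862 + 65999)*(√(-74 + 644) - 284848) = 132861*(√570 - 284848) = 132861*(-284848 + √570) = -37845190128 + 132861*√570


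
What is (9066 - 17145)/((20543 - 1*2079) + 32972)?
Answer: -8079/51436 ≈ -0.15707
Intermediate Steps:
(9066 - 17145)/((20543 - 1*2079) + 32972) = -8079/((20543 - 2079) + 32972) = -8079/(18464 + 32972) = -8079/51436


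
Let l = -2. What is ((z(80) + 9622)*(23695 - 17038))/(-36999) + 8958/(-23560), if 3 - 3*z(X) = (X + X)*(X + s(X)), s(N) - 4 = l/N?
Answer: -403581560581/435848220 ≈ -925.97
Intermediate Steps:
s(N) = 4 - 2/N
z(X) = 1 - 2*X*(4 + X - 2/X)/3 (z(X) = 1 - (X + X)*(X + (4 - 2/X))/3 = 1 - 2*X*(4 + X - 2/X)/3)
((z(80) + 9622)*(23695 - 17038))/(-36999) + 8958/(-23560) = (((7/3 - 8/3*80 - ⅔*80²) + 9622)*(23695 - 17038))/(-36999) + 8958/(-23560) = (((7/3 - 640/3 - ⅔*6400) + 9622)*6657)*(-1/36999) + 8958*(-1/23560) = (((7/3 - 640/3 - 12800/3) + 9622)*6657)*(-1/36999) - 4479/11780 = ((-13433/3 + 9622)*6657)*(-1/36999) - 4479/11780 = ((15433/3)*6657)*(-1/36999) - 4479/11780 = 34245827*(-1/36999) - 4479/11780 = -34245827/36999 - 4479/11780 = -403581560581/435848220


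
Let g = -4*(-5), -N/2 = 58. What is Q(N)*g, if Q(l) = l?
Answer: -2320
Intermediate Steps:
N = -116 (N = -2*58 = -116)
g = 20
Q(N)*g = -116*20 = -2320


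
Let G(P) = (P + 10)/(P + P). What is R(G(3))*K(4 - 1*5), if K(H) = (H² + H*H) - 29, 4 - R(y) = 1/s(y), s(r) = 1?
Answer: -81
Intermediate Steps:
G(P) = (10 + P)/(2*P) (G(P) = (10 + P)/((2*P)) = (10 + P)*(1/(2*P)) = (10 + P)/(2*P))
R(y) = 3 (R(y) = 4 - 1/1 = 4 - 1*1 = 4 - 1 = 3)
K(H) = -29 + 2*H² (K(H) = (H² + H²) - 29 = 2*H² - 29 = -29 + 2*H²)
R(G(3))*K(4 - 1*5) = 3*(-29 + 2*(4 - 1*5)²) = 3*(-29 + 2*(4 - 5)²) = 3*(-29 + 2*(-1)²) = 3*(-29 + 2*1) = 3*(-29 + 2) = 3*(-27) = -81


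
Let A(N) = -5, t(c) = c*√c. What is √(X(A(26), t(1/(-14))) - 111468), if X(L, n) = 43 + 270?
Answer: I*√111155 ≈ 333.4*I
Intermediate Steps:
t(c) = c^(3/2)
X(L, n) = 313
√(X(A(26), t(1/(-14))) - 111468) = √(313 - 111468) = √(-111155) = I*√111155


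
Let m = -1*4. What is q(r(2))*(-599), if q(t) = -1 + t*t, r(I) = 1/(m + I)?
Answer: 1797/4 ≈ 449.25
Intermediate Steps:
m = -4
r(I) = 1/(-4 + I)
q(t) = -1 + t**2
q(r(2))*(-599) = (-1 + (1/(-4 + 2))**2)*(-599) = (-1 + (1/(-2))**2)*(-599) = (-1 + (-1/2)**2)*(-599) = (-1 + 1/4)*(-599) = -3/4*(-599) = 1797/4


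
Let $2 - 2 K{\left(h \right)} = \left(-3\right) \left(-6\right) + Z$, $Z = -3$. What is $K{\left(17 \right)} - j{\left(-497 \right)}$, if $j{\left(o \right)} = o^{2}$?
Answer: $- \frac{494031}{2} \approx -2.4702 \cdot 10^{5}$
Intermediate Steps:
$K{\left(h \right)} = - \frac{13}{2}$ ($K{\left(h \right)} = 1 - \frac{\left(-3\right) \left(-6\right) - 3}{2} = 1 - \frac{18 - 3}{2} = 1 - \frac{15}{2} = - \frac{13}{2}$)
$K{\left(17 \right)} - j{\left(-497 \right)} = - \frac{13}{2} - \left(-497\right)^{2} = - \frac{13}{2} - 247009 = - \frac{494031}{2}$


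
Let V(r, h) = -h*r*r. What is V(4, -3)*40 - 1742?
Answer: 178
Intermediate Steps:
V(r, h) = -h*r²
V(4, -3)*40 - 1742 = -1*(-3)*4²*40 - 1742 = -1*(-3)*16*40 - 1742 = 48*40 - 1742 = 1920 - 1742 = 178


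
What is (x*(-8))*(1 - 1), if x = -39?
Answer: 0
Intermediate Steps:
(x*(-8))*(1 - 1) = (-39*(-8))*(1 - 1) = 312*0 = 0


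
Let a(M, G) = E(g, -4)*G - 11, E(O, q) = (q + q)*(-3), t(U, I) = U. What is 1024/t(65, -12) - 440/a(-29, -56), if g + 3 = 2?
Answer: 283224/17615 ≈ 16.079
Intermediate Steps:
g = -1 (g = -3 + 2 = -1)
E(O, q) = -6*q (E(O, q) = (2*q)*(-3) = -6*q)
a(M, G) = -11 + 24*G (a(M, G) = (-6*(-4))*G - 11 = 24*G - 11 = -11 + 24*G)
1024/t(65, -12) - 440/a(-29, -56) = 1024/65 - 440/(-11 + 24*(-56)) = 1024*(1/65) - 440/(-11 - 1344) = 1024/65 - 440/(-1355) = 1024/65 - 440*(-1/1355) = 1024/65 + 88/271 = 283224/17615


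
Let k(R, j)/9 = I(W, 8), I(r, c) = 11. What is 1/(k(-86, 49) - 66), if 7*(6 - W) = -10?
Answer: 1/33 ≈ 0.030303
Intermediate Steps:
W = 52/7 (W = 6 - 1/7*(-10) = 6 + 10/7 = 52/7 ≈ 7.4286)
k(R, j) = 99 (k(R, j) = 9*11 = 99)
1/(k(-86, 49) - 66) = 1/(99 - 66) = 1/33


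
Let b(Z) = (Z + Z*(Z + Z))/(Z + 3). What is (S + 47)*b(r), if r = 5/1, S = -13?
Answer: 935/4 ≈ 233.75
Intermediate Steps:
r = 5 (r = 5*1 = 5)
b(Z) = (Z + 2*Z**2)/(3 + Z) (b(Z) = (Z + Z*(2*Z))/(3 + Z) = (Z + 2*Z**2)/(3 + Z))
(S + 47)*b(r) = (-13 + 47)*(5*(1 + 2*5)/(3 + 5)) = 34*(5*(1 + 10)/8) = 34*(5*(1/8)*11) = 34*(55/8) = 935/4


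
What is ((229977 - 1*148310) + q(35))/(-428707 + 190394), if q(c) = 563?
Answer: -82230/238313 ≈ -0.34505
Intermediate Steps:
((229977 - 1*148310) + q(35))/(-428707 + 190394) = ((229977 - 1*148310) + 563)/(-428707 + 190394) = ((229977 - 148310) + 563)/(-238313) = (81667 + 563)*(-1/238313) = 82230*(-1/238313) = -82230/238313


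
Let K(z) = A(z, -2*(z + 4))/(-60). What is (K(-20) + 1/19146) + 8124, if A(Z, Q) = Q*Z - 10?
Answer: 77874760/9573 ≈ 8134.8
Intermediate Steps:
A(Z, Q) = -10 + Q*Z
K(z) = 1/6 - z*(-8 - 2*z)/60 (K(z) = (-10 + (-2*(z + 4))*z)/(-60) = (-10 + (-2*(4 + z))*z)*(-1/60) = (-10 + (-8 - 2*z)*z)*(-1/60) = (-10 + z*(-8 - 2*z))*(-1/60) = 1/6 - z*(-8 - 2*z)/60)
(K(-20) + 1/19146) + 8124 = ((1/6 + (1/30)*(-20)*(4 - 20)) + 1/19146) + 8124 = ((1/6 + (1/30)*(-20)*(-16)) + 1/19146) + 8124 = ((1/6 + 32/3) + 1/19146) + 8124 = (65/6 + 1/19146) + 8124 = 103708/9573 + 8124 = 77874760/9573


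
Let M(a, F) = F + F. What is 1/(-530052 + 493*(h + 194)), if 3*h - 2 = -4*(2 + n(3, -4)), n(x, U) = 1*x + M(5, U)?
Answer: -3/1296328 ≈ -2.3142e-6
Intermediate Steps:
M(a, F) = 2*F
n(x, U) = x + 2*U (n(x, U) = 1*x + 2*U = x + 2*U)
h = 14/3 (h = ⅔ + (-4*(2 + (3 + 2*(-4))))/3 = ⅔ + (-4*(2 + (3 - 8)))/3 = ⅔ + (-4*(2 - 5))/3 = ⅔ + (-4*(-3))/3 = ⅔ + (⅓)*12 = ⅔ + 4 = 14/3 ≈ 4.6667)
1/(-530052 + 493*(h + 194)) = 1/(-530052 + 493*(14/3 + 194)) = 1/(-530052 + 493*(596/3)) = 1/(-530052 + 293828/3) = 1/(-1296328/3) = -3/1296328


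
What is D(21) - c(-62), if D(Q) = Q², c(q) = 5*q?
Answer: 751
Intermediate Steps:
D(21) - c(-62) = 21² - 5*(-62) = 441 - 1*(-310) = 441 + 310 = 751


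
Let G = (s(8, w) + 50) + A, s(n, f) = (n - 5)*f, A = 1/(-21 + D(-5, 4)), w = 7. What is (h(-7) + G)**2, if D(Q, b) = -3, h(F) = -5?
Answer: 2505889/576 ≈ 4350.5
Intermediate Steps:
A = -1/24 (A = 1/(-21 - 3) = 1/(-24) = -1/24 ≈ -0.041667)
s(n, f) = f*(-5 + n) (s(n, f) = (-5 + n)*f = f*(-5 + n))
G = 1703/24 (G = (7*(-5 + 8) + 50) - 1/24 = (7*3 + 50) - 1/24 = (21 + 50) - 1/24 = 71 - 1/24 = 1703/24 ≈ 70.958)
(h(-7) + G)**2 = (-5 + 1703/24)**2 = (1583/24)**2 = 2505889/576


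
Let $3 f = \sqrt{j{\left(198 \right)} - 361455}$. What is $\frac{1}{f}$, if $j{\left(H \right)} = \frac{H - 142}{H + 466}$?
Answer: $- \frac{3 i \sqrt{2490062914}}{30000758} \approx - 0.0049899 i$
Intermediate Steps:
$j{\left(H \right)} = \frac{-142 + H}{466 + H}$
$f = \frac{i \sqrt{2490062914}}{249}$ ($f = \frac{\sqrt{\frac{-142 + 198}{466 + 198} - 361455}}{3} = \frac{\sqrt{\frac{1}{664} \cdot 56 - 361455}}{3} = \frac{\sqrt{\frac{7}{83} - 361455}}{3} = \frac{\sqrt{- \frac{30000758}{83}}}{3} = \frac{\frac{1}{83} i \sqrt{2490062914}}{3} = \frac{i \sqrt{2490062914}}{249} \approx 200.4 i$)
$\frac{1}{f} = \frac{1}{\frac{1}{249} i \sqrt{2490062914}} = - \frac{3 i \sqrt{2490062914}}{30000758}$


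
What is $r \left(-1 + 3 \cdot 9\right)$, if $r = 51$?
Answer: $1326$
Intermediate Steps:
$r \left(-1 + 3 \cdot 9\right) = 51 \left(-1 + 3 \cdot 9\right) = 51 \left(-1 + 27\right) = 51 \cdot 26 = 1326$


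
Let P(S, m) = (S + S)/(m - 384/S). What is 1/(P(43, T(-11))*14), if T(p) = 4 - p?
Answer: 261/51772 ≈ 0.0050413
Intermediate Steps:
P(S, m) = 2*S/(m - 384/S) (P(S, m) = (2*S)/(m - 384/S) = 2*S/(m - 384/S))
1/(P(43, T(-11))*14) = 1/((2*43²/(-384 + 43*(4 - 1*(-11))))*14) = 1/((2*1849/(-384 + 43*(4 + 11)))*14) = 1/((2*1849/(-384 + 43*15))*14) = 1/((2*1849/(-384 + 645))*14) = 1/((2*1849/261)*14) = 1/((2*1849*(1/261))*14) = 1/((3698/261)*14) = 1/(51772/261) = 261/51772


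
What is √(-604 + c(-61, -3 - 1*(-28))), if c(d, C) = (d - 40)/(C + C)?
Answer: I*√60602/10 ≈ 24.617*I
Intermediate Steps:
c(d, C) = (-40 + d)/(2*C) (c(d, C) = (-40 + d)/((2*C)) = (-40 + d)*(1/(2*C)) = (-40 + d)/(2*C))
√(-604 + c(-61, -3 - 1*(-28))) = √(-604 + (-40 - 61)/(2*(-3 - 1*(-28)))) = √(-604 + (½)*(-101)/(-3 + 28)) = √(-604 + (½)*(-101)/25) = √(-604 + (½)*(1/25)*(-101)) = √(-604 - 101/50) = √(-30301/50) = I*√60602/10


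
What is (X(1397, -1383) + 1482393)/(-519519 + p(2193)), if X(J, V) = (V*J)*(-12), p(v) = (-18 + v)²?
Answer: 8222335/1403702 ≈ 5.8576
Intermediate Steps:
X(J, V) = -12*J*V (X(J, V) = (J*V)*(-12) = -12*J*V)
(X(1397, -1383) + 1482393)/(-519519 + p(2193)) = (-12*1397*(-1383) + 1482393)/(-519519 + (-18 + 2193)²) = (23184612 + 1482393)/(-519519 + 2175²) = 24667005/(-519519 + 4730625) = 24667005/4211106 = 24667005*(1/4211106) = 8222335/1403702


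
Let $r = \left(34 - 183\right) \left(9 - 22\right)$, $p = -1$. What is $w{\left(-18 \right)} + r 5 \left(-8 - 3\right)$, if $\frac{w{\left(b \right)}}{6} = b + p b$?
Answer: $-106535$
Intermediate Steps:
$r = 1937$ ($r = \left(-149\right) \left(-13\right) = 1937$)
$w{\left(b \right)} = 0$ ($w{\left(b \right)} = 6 \left(b - b\right) = 6 \cdot 0 = 0$)
$w{\left(-18 \right)} + r 5 \left(-8 - 3\right) = 0 + 1937 \cdot 5 \left(-8 - 3\right) = 0 + 1937 \cdot 5 \left(-11\right) = 0 + 1937 \left(-55\right) = 0 - 106535 = -106535$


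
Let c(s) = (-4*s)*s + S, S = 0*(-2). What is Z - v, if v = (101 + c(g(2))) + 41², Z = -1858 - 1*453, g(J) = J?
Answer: -4077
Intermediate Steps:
S = 0
Z = -2311 (Z = -1858 - 453 = -2311)
c(s) = -4*s² (c(s) = (-4*s)*s + 0 = -4*s² + 0 = -4*s²)
v = 1766 (v = (101 - 4*2²) + 41² = (101 - 4*4) + 1681 = (101 - 16) + 1681 = 85 + 1681 = 1766)
Z - v = -2311 - 1*1766 = -2311 - 1766 = -4077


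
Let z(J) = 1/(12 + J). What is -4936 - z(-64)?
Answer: -256671/52 ≈ -4936.0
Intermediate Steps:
-4936 - z(-64) = -4936 - 1/(12 - 64) = -4936 - 1/(-52) = -4936 - 1*(-1/52) = -4936 + 1/52 = -256671/52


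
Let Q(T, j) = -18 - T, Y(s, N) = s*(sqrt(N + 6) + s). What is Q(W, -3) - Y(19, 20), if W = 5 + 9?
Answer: -393 - 19*sqrt(26) ≈ -489.88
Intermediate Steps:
W = 14
Y(s, N) = s*(s + sqrt(6 + N)) (Y(s, N) = s*(sqrt(6 + N) + s) = s*(s + sqrt(6 + N)))
Q(W, -3) - Y(19, 20) = (-18 - 1*14) - 19*(19 + sqrt(6 + 20)) = (-18 - 14) - 19*(19 + sqrt(26)) = -32 - (361 + 19*sqrt(26)) = -32 + (-361 - 19*sqrt(26)) = -393 - 19*sqrt(26)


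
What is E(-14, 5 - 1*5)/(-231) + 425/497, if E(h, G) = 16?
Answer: 12889/16401 ≈ 0.78587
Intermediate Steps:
E(-14, 5 - 1*5)/(-231) + 425/497 = 16/(-231) + 425/497 = 16*(-1/231) + 425*(1/497) = -16/231 + 425/497 = 12889/16401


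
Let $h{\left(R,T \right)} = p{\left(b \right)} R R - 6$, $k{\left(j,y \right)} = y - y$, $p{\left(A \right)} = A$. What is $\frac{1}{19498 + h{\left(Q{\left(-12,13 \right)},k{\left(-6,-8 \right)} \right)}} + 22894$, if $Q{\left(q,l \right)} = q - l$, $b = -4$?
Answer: $\frac{389014849}{16992} \approx 22894.0$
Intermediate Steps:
$k{\left(j,y \right)} = 0$
$h{\left(R,T \right)} = -6 - 4 R^{2}$ ($h{\left(R,T \right)} = - 4 R R - 6 = - 4 R^{2} - 6 = -6 - 4 R^{2}$)
$\frac{1}{19498 + h{\left(Q{\left(-12,13 \right)},k{\left(-6,-8 \right)} \right)}} + 22894 = \frac{1}{19498 - \left(6 + 4 \left(-12 - 13\right)^{2}\right)} + 22894 = \frac{1}{19498 - \left(6 + 4 \left(-25\right)^{2}\right)} + 22894 = \frac{1}{19498 - 2506} + 22894 = \frac{1}{16992} + 22894 = \frac{389014849}{16992}$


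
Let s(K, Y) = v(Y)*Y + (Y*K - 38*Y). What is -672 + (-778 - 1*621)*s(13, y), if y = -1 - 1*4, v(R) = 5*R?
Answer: -350422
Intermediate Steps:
y = -5 (y = -1 - 4 = -5)
s(K, Y) = -38*Y + 5*Y**2 + K*Y (s(K, Y) = (5*Y)*Y + (Y*K - 38*Y) = 5*Y**2 + (K*Y - 38*Y) = 5*Y**2 + (-38*Y + K*Y) = -38*Y + 5*Y**2 + K*Y)
-672 + (-778 - 1*621)*s(13, y) = -672 + (-778 - 1*621)*(-5*(-38 + 13 + 5*(-5))) = -672 + (-778 - 621)*(-5*(-38 + 13 - 25)) = -672 - (-6995)*(-50) = -672 - 1399*250 = -672 - 349750 = -350422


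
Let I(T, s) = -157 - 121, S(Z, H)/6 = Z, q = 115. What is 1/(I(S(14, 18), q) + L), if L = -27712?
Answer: -1/27990 ≈ -3.5727e-5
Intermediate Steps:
S(Z, H) = 6*Z
I(T, s) = -278
1/(I(S(14, 18), q) + L) = 1/(-278 - 27712) = 1/(-27990) = -1/27990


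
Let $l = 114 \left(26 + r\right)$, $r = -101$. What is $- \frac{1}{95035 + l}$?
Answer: $- \frac{1}{86485} \approx -1.1563 \cdot 10^{-5}$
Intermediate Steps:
$l = -8550$ ($l = 114 \left(26 - 101\right) = 114 \left(-75\right) = -8550$)
$- \frac{1}{95035 + l} = - \frac{1}{95035 - 8550} = - \frac{1}{86485}$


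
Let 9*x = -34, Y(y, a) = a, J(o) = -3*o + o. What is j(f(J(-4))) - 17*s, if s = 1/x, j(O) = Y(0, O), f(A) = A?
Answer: 25/2 ≈ 12.500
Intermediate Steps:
J(o) = -2*o
x = -34/9 (x = (⅑)*(-34) = -34/9 ≈ -3.7778)
j(O) = O
s = -9/34 (s = 1/(-34/9) = -9/34 ≈ -0.26471)
j(f(J(-4))) - 17*s = -2*(-4) - 17*(-9/34) = 8 + 9/2 = 25/2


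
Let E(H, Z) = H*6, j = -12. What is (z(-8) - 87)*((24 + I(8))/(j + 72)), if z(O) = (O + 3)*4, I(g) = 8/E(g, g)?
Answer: -3103/72 ≈ -43.097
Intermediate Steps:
E(H, Z) = 6*H
I(g) = 4/(3*g) (I(g) = 8/((6*g)) = 8*(1/(6*g)) = 4/(3*g))
z(O) = 12 + 4*O (z(O) = (3 + O)*4 = 12 + 4*O)
(z(-8) - 87)*((24 + I(8))/(j + 72)) = ((12 + 4*(-8)) - 87)*((24 + (4/3)/8)/(-12 + 72)) = ((12 - 32) - 87)*((24 + (4/3)*(⅛))/60) = (-20 - 87)*((24 + ⅙)*(1/60)) = -15515/(6*60) = -107*29/72 = -3103/72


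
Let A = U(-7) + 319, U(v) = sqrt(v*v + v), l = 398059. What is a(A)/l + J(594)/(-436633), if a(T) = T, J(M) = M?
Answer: -97161119/173805695347 + sqrt(42)/398059 ≈ -0.00054274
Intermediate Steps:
U(v) = sqrt(v + v**2) (U(v) = sqrt(v**2 + v) = sqrt(v + v**2))
A = 319 + sqrt(42) (A = sqrt(-7*(1 - 7)) + 319 = sqrt(-7*(-6)) + 319 = sqrt(42) + 319 = 319 + sqrt(42) ≈ 325.48)
a(A)/l + J(594)/(-436633) = (319 + sqrt(42))/398059 + 594/(-436633) = (319 + sqrt(42))*(1/398059) + 594*(-1/436633) = (319/398059 + sqrt(42)/398059) - 594/436633 = -97161119/173805695347 + sqrt(42)/398059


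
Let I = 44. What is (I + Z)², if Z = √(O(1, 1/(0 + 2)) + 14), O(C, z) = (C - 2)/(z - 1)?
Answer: 2304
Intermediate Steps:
O(C, z) = (-2 + C)/(-1 + z)
Z = 4 (Z = √((-2 + 1)/(-1 + 1/(0 + 2)) + 14) = √(-1/(-1 + 1/2) + 14) = √(-1/(-1 + ½) + 14) = √(-1/(-½) + 14) = √(-2*(-1) + 14) = √(2 + 14) = √16 = 4)
(I + Z)² = (44 + 4)² = 48² = 2304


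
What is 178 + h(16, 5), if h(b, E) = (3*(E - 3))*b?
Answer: 274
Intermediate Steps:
h(b, E) = b*(-9 + 3*E) (h(b, E) = (3*(-3 + E))*b = (-9 + 3*E)*b = b*(-9 + 3*E))
178 + h(16, 5) = 178 + 3*16*(-3 + 5) = 178 + 3*16*2 = 178 + 96 = 274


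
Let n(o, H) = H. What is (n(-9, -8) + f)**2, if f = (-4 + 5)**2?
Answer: 49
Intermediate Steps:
f = 1 (f = 1**2 = 1)
(n(-9, -8) + f)**2 = (-8 + 1)**2 = (-7)**2 = 49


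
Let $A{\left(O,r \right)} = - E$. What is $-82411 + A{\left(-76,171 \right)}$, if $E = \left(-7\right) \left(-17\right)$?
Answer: $-82530$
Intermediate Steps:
$E = 119$
$A{\left(O,r \right)} = -119$ ($A{\left(O,r \right)} = \left(-1\right) 119 = -119$)
$-82411 + A{\left(-76,171 \right)} = -82411 - 119 = -82530$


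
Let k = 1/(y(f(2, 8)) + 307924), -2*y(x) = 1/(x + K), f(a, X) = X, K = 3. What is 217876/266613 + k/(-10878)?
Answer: 5449941764845/6669047184093 ≈ 0.81720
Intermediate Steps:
y(x) = -1/(2*(3 + x)) (y(x) = -1/(2*(x + 3)) = -1/(2*(3 + x)))
k = 22/6774327 (k = 1/(-1/(6 + 2*8) + 307924) = 1/(-1/(6 + 16) + 307924) = 1/(-1/22 + 307924) = 1/(6774327/22) = 22/6774327 ≈ 3.2476e-6)
217876/266613 + k/(-10878) = 217876/266613 + (22/6774327)/(-10878) = 217876*(1/266613) + (22/6774327)*(-1/10878) = 217876/266613 - 11/36845564553 = 5449941764845/6669047184093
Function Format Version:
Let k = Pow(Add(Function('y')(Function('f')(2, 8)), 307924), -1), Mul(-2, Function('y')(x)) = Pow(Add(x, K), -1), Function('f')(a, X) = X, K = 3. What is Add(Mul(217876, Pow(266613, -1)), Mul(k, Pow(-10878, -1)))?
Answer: Rational(5449941764845, 6669047184093) ≈ 0.81720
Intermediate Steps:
Function('y')(x) = Mul(Rational(-1, 2), Pow(Add(3, x), -1)) (Function('y')(x) = Mul(Rational(-1, 2), Pow(Add(x, 3), -1)) = Mul(Rational(-1, 2), Pow(Add(3, x), -1)))
k = Rational(22, 6774327) (k = Pow(Add(Mul(-1, Pow(Add(6, Mul(2, 8)), -1)), 307924), -1) = Pow(Add(Mul(-1, Pow(Add(6, 16), -1)), 307924), -1) = Pow(Add(Mul(-1, Pow(22, -1)), 307924), -1) = Pow(Add(Mul(-1, Rational(1, 22)), 307924), -1) = Pow(Add(Rational(-1, 22), 307924), -1) = Pow(Rational(6774327, 22), -1) = Rational(22, 6774327) ≈ 3.2476e-6)
Add(Mul(217876, Pow(266613, -1)), Mul(k, Pow(-10878, -1))) = Add(Mul(217876, Pow(266613, -1)), Mul(Rational(22, 6774327), Pow(-10878, -1))) = Add(Mul(217876, Rational(1, 266613)), Mul(Rational(22, 6774327), Rational(-1, 10878))) = Add(Rational(217876, 266613), Rational(-11, 36845564553)) = Rational(5449941764845, 6669047184093)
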